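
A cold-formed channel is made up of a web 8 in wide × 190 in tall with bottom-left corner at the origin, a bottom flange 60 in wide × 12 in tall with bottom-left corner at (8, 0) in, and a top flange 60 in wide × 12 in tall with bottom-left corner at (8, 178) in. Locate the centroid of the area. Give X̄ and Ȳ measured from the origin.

X̄ = 20.54 in, Ȳ = 95.00 in

web: A = 8 × 190 = 1520.00, centroid at (4.00, 95.00).
bottom flange: A = 60 × 12 = 720.00, centroid at (38.00, 6.00).
top flange: A = 60 × 12 = 720.00, centroid at (38.00, 184.00).
ΣA = 2960.00 in², ΣAX̄ = 60800.00 in³, ΣAȲ = 281200.00 in³.
X̄ = 60800.00/2960.00 = 20.54 in; Ȳ = 281200.00/2960.00 = 95.00 in.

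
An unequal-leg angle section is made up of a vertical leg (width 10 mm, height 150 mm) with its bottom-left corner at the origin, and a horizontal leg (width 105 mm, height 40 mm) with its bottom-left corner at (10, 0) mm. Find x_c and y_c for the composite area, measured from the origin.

x_c = 47.37 mm, y_c = 34.47 mm

vertical leg: A = 10 × 150 = 1500.00, centroid at (5.00, 75.00).
horizontal leg: A = 105 × 40 = 4200.00, centroid at (62.50, 20.00).
ΣA = 5700.00 mm², ΣAx_c = 270000.00 mm³, ΣAy_c = 196500.00 mm³.
x_c = 270000.00/5700.00 = 47.37 mm; y_c = 196500.00/5700.00 = 34.47 mm.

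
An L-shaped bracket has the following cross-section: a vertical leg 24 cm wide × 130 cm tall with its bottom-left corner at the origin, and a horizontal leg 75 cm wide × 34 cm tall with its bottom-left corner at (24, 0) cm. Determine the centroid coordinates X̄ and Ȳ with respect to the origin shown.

vertical leg: A = 24 × 130 = 3120.00, centroid at (12.00, 65.00).
horizontal leg: A = 75 × 34 = 2550.00, centroid at (61.50, 17.00).
ΣA = 5670.00 cm², ΣAX̄ = 194265.00 cm³, ΣAȲ = 246150.00 cm³.
X̄ = 194265.00/5670.00 = 34.26 cm; Ȳ = 246150.00/5670.00 = 43.41 cm.

X̄ = 34.26 cm, Ȳ = 43.41 cm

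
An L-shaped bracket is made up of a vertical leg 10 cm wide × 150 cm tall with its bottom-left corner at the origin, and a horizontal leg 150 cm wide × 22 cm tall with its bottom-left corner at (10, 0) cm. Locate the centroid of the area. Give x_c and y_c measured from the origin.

x_c = 60.00 cm, y_c = 31.00 cm

vertical leg: A = 10 × 150 = 1500.00, centroid at (5.00, 75.00).
horizontal leg: A = 150 × 22 = 3300.00, centroid at (85.00, 11.00).
ΣA = 4800.00 cm²
ΣAx_c = (1500.00)(5.00) + (3300.00)(85.00) = 288000.00 cm³
ΣAy_c = (1500.00)(75.00) + (3300.00)(11.00) = 148800.00 cm³
x_c = 288000.00 / 4800.00 = 60.00 cm
y_c = 148800.00 / 4800.00 = 31.00 cm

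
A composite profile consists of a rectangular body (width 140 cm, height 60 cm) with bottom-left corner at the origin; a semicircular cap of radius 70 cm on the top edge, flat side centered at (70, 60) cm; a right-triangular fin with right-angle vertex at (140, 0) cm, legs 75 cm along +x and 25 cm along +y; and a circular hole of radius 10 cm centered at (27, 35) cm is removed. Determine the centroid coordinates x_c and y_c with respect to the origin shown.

x_c = 76.13 cm, y_c = 56.18 cm

rectangular body: A = 140 × 60 = 8400.00, centroid at (70.00, 30.00).
semicircular top: A = ½π·70² = 7696.90, centroid at (70.00, 89.71).
triangular fin: A = ½·75·25 = 937.50, centroid at (165.00, 8.33).
hole: A = −π·10² = -314.16, centroid at (27.00, 35.00).
ΣA = 16720.24 cm²
ΣAx_c = (8400.00)(70.00) + (7696.90)(70.00) + (937.50)(165.00) + (-314.16)(27.00) = 1272988.34 cm³
ΣAy_c = (8400.00)(30.00) + (7696.90)(89.71) + (937.50)(8.33) + (-314.16)(35.00) = 939297.71 cm³
x_c = 1272988.34 / 16720.24 = 76.13 cm
y_c = 939297.71 / 16720.24 = 56.18 cm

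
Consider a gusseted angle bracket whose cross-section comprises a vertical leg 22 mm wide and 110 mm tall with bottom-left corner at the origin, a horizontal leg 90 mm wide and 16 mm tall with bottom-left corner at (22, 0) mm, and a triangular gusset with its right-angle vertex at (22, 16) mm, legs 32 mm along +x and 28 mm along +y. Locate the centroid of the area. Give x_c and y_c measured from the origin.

Part | A | x̄ᵢ | ȳᵢ | A·x̄ᵢ | A·ȳᵢ
vertical leg | 2420.00 | 11.00 | 55.00 | 26620.00 | 133100.00
horizontal leg | 1440.00 | 67.00 | 8.00 | 96480.00 | 11520.00
gusset | 448.00 | 32.67 | 25.33 | 14634.67 | 11349.33
Σ | 4308.00 |  |  | 137734.67 | 155969.33
x_c = 137734.67 / 4308.00 = 31.97 mm
y_c = 155969.33 / 4308.00 = 36.20 mm

x_c = 31.97 mm, y_c = 36.20 mm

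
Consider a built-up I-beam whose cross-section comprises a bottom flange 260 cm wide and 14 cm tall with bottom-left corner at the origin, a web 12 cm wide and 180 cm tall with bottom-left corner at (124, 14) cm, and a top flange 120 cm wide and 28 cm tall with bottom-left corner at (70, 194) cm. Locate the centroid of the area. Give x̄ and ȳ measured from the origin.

x̄ = 130.00 cm, ȳ = 103.60 cm

bottom flange: A = 260 × 14 = 3640.00, centroid at (130.00, 7.00).
web: A = 12 × 180 = 2160.00, centroid at (130.00, 104.00).
top flange: A = 120 × 28 = 3360.00, centroid at (130.00, 208.00).
ΣA = 9160.00 cm²
ΣAx̄ = (3640.00)(130.00) + (2160.00)(130.00) + (3360.00)(130.00) = 1190800.00 cm³
ΣAȳ = (3640.00)(7.00) + (2160.00)(104.00) + (3360.00)(208.00) = 949000.00 cm³
x̄ = 1190800.00 / 9160.00 = 130.00 cm
ȳ = 949000.00 / 9160.00 = 103.60 cm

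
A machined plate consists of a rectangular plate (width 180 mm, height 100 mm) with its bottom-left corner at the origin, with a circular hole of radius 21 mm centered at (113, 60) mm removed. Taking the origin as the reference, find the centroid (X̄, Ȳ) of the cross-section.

X̄ = 88.08 mm, Ȳ = 49.17 mm

plate: A = 180 × 100 = 18000.00, centroid at (90.00, 50.00).
hole: A = −π·21² = -1385.44, centroid at (113.00, 60.00).
ΣA = 16614.56 mm²
ΣAX̄ = (18000.00)(90.00) + (-1385.44)(113.00) = 1463445.01 mm³
ΣAȲ = (18000.00)(50.00) + (-1385.44)(60.00) = 816873.46 mm³
X̄ = 1463445.01 / 16614.56 = 88.08 mm
Ȳ = 816873.46 / 16614.56 = 49.17 mm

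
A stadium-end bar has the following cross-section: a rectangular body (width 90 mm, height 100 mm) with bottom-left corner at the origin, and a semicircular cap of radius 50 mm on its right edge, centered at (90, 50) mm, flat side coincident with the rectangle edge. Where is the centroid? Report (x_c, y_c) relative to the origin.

rectangular body: A = 90 × 100 = 9000.00, centroid at (45.00, 50.00).
semicircular end: A = ½π·50² = 3926.99, centroid at (111.22, 50.00).
ΣA = 12926.99 mm²
ΣAx_c = (9000.00)(45.00) + (3926.99)(111.22) = 841762.51 mm³
ΣAy_c = (9000.00)(50.00) + (3926.99)(50.00) = 646349.54 mm³
x_c = 841762.51 / 12926.99 = 65.12 mm
y_c = 646349.54 / 12926.99 = 50.00 mm

x_c = 65.12 mm, y_c = 50.00 mm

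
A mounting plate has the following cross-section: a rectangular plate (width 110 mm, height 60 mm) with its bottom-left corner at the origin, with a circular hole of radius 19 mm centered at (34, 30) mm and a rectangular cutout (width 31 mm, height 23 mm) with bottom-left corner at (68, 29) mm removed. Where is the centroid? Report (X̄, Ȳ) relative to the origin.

X̄ = 55.74 mm, Ȳ = 28.42 mm

plate: A = 110 × 60 = 6600.00, centroid at (55.00, 30.00).
hole 1: A = −π·19² = -1134.11, centroid at (34.00, 30.00).
hole 2: A = −(31 × 23) = -713.00, centroid at (83.50, 40.50).
ΣA = 4752.89 mm², ΣAX̄ = 264904.59 mm³, ΣAȲ = 135100.05 mm³.
X̄ = 264904.59/4752.89 = 55.74 mm; Ȳ = 135100.05/4752.89 = 28.42 mm.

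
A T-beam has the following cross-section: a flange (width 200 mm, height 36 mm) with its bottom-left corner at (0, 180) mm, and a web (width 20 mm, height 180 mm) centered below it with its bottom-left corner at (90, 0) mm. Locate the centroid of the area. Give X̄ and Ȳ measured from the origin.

web: A = 20 × 180 = 3600.00, centroid at (100.00, 90.00).
flange: A = 200 × 36 = 7200.00, centroid at (100.00, 198.00).
ΣA = 10800.00 mm², ΣAX̄ = 1080000.00 mm³, ΣAȲ = 1749600.00 mm³.
X̄ = 1080000.00/10800.00 = 100.00 mm; Ȳ = 1749600.00/10800.00 = 162.00 mm.

X̄ = 100.00 mm, Ȳ = 162.00 mm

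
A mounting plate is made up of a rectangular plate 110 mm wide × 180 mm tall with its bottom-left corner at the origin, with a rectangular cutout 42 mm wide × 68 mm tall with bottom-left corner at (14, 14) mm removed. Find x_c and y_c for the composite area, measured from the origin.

x_c = 58.37 mm, y_c = 97.08 mm

Part | A | x̄ᵢ | ȳᵢ | A·x̄ᵢ | A·ȳᵢ
plate | 19800.00 | 55.00 | 90.00 | 1089000.00 | 1782000.00
hole | -2856.00 | 35.00 | 48.00 | -99960.00 | -137088.00
Σ | 16944.00 |  |  | 989040.00 | 1644912.00
x_c = 989040.00 / 16944.00 = 58.37 mm
y_c = 1644912.00 / 16944.00 = 97.08 mm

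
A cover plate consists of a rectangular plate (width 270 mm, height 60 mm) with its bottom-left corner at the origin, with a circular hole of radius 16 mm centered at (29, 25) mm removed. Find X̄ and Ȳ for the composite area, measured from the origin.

X̄ = 140.54 mm, Ȳ = 30.26 mm

Part | A | x̄ᵢ | ȳᵢ | A·x̄ᵢ | A·ȳᵢ
plate | 16200.00 | 135.00 | 30.00 | 2187000.00 | 486000.00
hole | -804.25 | 29.00 | 25.00 | -23323.18 | -20106.19
Σ | 15395.75 |  |  | 2163676.82 | 465893.81
X̄ = 2163676.82 / 15395.75 = 140.54 mm
Ȳ = 465893.81 / 15395.75 = 30.26 mm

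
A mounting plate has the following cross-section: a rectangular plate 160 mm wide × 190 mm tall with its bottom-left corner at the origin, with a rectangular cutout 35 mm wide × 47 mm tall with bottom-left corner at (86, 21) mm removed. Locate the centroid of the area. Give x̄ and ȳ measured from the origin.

plate: A = 160 × 190 = 30400.00, centroid at (80.00, 95.00).
hole: A = −(35 × 47) = -1645.00, centroid at (103.50, 44.50).
ΣA = 28755.00 mm², ΣAx̄ = 2261742.50 mm³, ΣAȳ = 2814797.50 mm³.
x̄ = 2261742.50/28755.00 = 78.66 mm; ȳ = 2814797.50/28755.00 = 97.89 mm.

x̄ = 78.66 mm, ȳ = 97.89 mm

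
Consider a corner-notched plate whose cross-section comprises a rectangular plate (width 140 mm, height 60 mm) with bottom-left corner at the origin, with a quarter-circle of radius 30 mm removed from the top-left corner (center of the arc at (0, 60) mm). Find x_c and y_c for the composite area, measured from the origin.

x_c = 75.26 mm, y_c = 28.41 mm

plate: A = 140 × 60 = 8400.00, centroid at (70.00, 30.00).
removed quarter-circle: A = −¼π·30² = -706.86, centroid at (12.73, 47.27).
ΣA = 7693.14 mm²
ΣAx_c = (8400.00)(70.00) + (-706.86)(12.73) = 579000.00 mm³
ΣAy_c = (8400.00)(30.00) + (-706.86)(47.27) = 218588.50 mm³
x_c = 579000.00 / 7693.14 = 75.26 mm
y_c = 218588.50 / 7693.14 = 28.41 mm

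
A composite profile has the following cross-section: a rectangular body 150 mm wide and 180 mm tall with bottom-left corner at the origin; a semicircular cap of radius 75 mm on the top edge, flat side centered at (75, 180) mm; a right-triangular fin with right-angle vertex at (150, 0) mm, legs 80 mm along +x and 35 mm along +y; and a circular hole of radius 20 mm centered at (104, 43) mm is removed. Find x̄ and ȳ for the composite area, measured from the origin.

Part | A | x̄ᵢ | ȳᵢ | A·x̄ᵢ | A·ȳᵢ
rectangular body | 27000.00 | 75.00 | 90.00 | 2025000.00 | 2430000.00
semicircular top | 8835.73 | 75.00 | 211.83 | 662679.70 | 1871681.28
triangular fin | 1400.00 | 176.67 | 11.67 | 247333.33 | 16333.33
hole | -1256.64 | 104.00 | 43.00 | -130690.25 | -54035.39
Σ | 35979.09 |  |  | 2804322.78 | 4263979.22
x̄ = 2804322.78 / 35979.09 = 77.94 mm
ȳ = 4263979.22 / 35979.09 = 118.51 mm

x̄ = 77.94 mm, ȳ = 118.51 mm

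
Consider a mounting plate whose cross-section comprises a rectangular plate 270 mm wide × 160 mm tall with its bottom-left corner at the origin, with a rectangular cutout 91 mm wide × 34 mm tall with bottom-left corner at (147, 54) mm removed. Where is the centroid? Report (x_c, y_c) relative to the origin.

x_c = 130.56 mm, y_c = 80.69 mm

plate: A = 270 × 160 = 43200.00, centroid at (135.00, 80.00).
hole: A = −(91 × 34) = -3094.00, centroid at (192.50, 71.00).
ΣA = 40106.00 mm²
ΣAx_c = (43200.00)(135.00) + (-3094.00)(192.50) = 5236405.00 mm³
ΣAy_c = (43200.00)(80.00) + (-3094.00)(71.00) = 3236326.00 mm³
x_c = 5236405.00 / 40106.00 = 130.56 mm
y_c = 3236326.00 / 40106.00 = 80.69 mm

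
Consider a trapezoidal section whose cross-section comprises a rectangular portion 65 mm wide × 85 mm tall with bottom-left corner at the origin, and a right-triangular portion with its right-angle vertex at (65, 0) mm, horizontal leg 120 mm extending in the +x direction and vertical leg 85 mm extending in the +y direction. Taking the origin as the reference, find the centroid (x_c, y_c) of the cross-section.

rectangular portion: A = 65 × 85 = 5525.00, centroid at (32.50, 42.50).
triangular portion: A = ½·120·85 = 5100.00, centroid at (105.00, 28.33).
ΣA = 10625.00 mm², ΣAx_c = 715062.50 mm³, ΣAy_c = 379312.50 mm³.
x_c = 715062.50/10625.00 = 67.30 mm; y_c = 379312.50/10625.00 = 35.70 mm.

x_c = 67.30 mm, y_c = 35.70 mm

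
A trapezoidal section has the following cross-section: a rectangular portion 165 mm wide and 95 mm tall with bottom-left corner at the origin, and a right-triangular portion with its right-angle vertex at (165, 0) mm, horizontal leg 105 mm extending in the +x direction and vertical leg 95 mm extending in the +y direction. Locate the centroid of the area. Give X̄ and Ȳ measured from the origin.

rectangular portion: A = 165 × 95 = 15675.00, centroid at (82.50, 47.50).
triangular portion: A = ½·105·95 = 4987.50, centroid at (200.00, 31.67).
ΣA = 20662.50 mm²
ΣAX̄ = (15675.00)(82.50) + (4987.50)(200.00) = 2290687.50 mm³
ΣAȲ = (15675.00)(47.50) + (4987.50)(31.67) = 902500.00 mm³
X̄ = 2290687.50 / 20662.50 = 110.86 mm
Ȳ = 902500.00 / 20662.50 = 43.68 mm

X̄ = 110.86 mm, Ȳ = 43.68 mm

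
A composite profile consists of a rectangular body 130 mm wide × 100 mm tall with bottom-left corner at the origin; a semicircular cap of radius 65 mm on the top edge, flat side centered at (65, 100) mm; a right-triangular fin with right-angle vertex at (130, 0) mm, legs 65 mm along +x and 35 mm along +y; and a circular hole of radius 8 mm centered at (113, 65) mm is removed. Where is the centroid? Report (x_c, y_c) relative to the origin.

Part | A | x̄ᵢ | ȳᵢ | A·x̄ᵢ | A·ȳᵢ
rectangular body | 13000.00 | 65.00 | 50.00 | 845000.00 | 650000.00
semicircular top | 6636.61 | 65.00 | 127.59 | 431379.94 | 846744.78
triangular fin | 1137.50 | 151.67 | 11.67 | 172520.83 | 13270.83
hole | -201.06 | 113.00 | 65.00 | -22720.00 | -13069.03
Σ | 20573.05 |  |  | 1426180.78 | 1496946.59
x_c = 1426180.78 / 20573.05 = 69.32 mm
y_c = 1496946.59 / 20573.05 = 72.76 mm

x_c = 69.32 mm, y_c = 72.76 mm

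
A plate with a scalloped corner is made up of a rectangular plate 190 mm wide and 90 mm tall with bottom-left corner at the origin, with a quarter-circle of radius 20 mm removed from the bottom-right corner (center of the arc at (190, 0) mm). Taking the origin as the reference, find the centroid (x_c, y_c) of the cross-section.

x_c = 93.38 mm, y_c = 45.68 mm

Part | A | x̄ᵢ | ȳᵢ | A·x̄ᵢ | A·ȳᵢ
plate | 17100.00 | 95.00 | 45.00 | 1624500.00 | 769500.00
removed quarter-circle | -314.16 | 181.51 | 8.49 | -57023.59 | -2666.67
Σ | 16785.84 |  |  | 1567476.41 | 766833.33
x_c = 1567476.41 / 16785.84 = 93.38 mm
y_c = 766833.33 / 16785.84 = 45.68 mm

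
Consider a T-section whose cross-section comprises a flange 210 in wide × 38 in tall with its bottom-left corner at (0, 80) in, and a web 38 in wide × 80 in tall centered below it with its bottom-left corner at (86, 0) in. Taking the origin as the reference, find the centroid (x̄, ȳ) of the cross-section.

web: A = 38 × 80 = 3040.00, centroid at (105.00, 40.00).
flange: A = 210 × 38 = 7980.00, centroid at (105.00, 99.00).
ΣA = 11020.00 in², ΣAx̄ = 1157100.00 in³, ΣAȳ = 911620.00 in³.
x̄ = 1157100.00/11020.00 = 105.00 in; ȳ = 911620.00/11020.00 = 82.72 in.

x̄ = 105.00 in, ȳ = 82.72 in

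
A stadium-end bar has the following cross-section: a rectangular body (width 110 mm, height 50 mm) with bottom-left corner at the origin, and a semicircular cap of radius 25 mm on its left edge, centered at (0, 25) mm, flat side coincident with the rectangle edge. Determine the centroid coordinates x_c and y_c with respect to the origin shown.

x_c = 45.06 mm, y_c = 25.00 mm

rectangular body: A = 110 × 50 = 5500.00, centroid at (55.00, 25.00).
semicircular end: A = ½π·25² = 981.75, centroid at (-10.61, 25.00).
ΣA = 6481.75 mm²
ΣAx_c = (5500.00)(55.00) + (981.75)(-10.61) = 292083.33 mm³
ΣAy_c = (5500.00)(25.00) + (981.75)(25.00) = 162043.69 mm³
x_c = 292083.33 / 6481.75 = 45.06 mm
y_c = 162043.69 / 6481.75 = 25.00 mm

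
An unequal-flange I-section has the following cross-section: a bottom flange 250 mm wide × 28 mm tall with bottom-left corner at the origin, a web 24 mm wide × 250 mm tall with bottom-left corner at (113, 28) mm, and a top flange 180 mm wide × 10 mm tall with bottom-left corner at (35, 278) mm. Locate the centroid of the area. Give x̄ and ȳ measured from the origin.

x̄ = 125.00 mm, ȳ = 103.07 mm

Part | A | x̄ᵢ | ȳᵢ | A·x̄ᵢ | A·ȳᵢ
bottom flange | 7000.00 | 125.00 | 14.00 | 875000.00 | 98000.00
web | 6000.00 | 125.00 | 153.00 | 750000.00 | 918000.00
top flange | 1800.00 | 125.00 | 283.00 | 225000.00 | 509400.00
Σ | 14800.00 |  |  | 1850000.00 | 1525400.00
x̄ = 1850000.00 / 14800.00 = 125.00 mm
ȳ = 1525400.00 / 14800.00 = 103.07 mm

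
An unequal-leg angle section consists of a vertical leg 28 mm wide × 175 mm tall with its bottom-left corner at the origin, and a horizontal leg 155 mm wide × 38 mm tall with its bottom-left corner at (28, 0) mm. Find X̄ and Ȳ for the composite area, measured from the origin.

vertical leg: A = 28 × 175 = 4900.00, centroid at (14.00, 87.50).
horizontal leg: A = 155 × 38 = 5890.00, centroid at (105.50, 19.00).
ΣA = 10790.00 mm², ΣAX̄ = 689995.00 mm³, ΣAȲ = 540660.00 mm³.
X̄ = 689995.00/10790.00 = 63.95 mm; Ȳ = 540660.00/10790.00 = 50.11 mm.

X̄ = 63.95 mm, Ȳ = 50.11 mm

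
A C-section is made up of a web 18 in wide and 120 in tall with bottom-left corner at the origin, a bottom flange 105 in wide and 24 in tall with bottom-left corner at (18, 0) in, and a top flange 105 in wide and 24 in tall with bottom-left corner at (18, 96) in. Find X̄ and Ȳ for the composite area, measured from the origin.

web: A = 18 × 120 = 2160.00, centroid at (9.00, 60.00).
bottom flange: A = 105 × 24 = 2520.00, centroid at (70.50, 12.00).
top flange: A = 105 × 24 = 2520.00, centroid at (70.50, 108.00).
ΣA = 7200.00 in², ΣAX̄ = 374760.00 in³, ΣAȲ = 432000.00 in³.
X̄ = 374760.00/7200.00 = 52.05 in; Ȳ = 432000.00/7200.00 = 60.00 in.

X̄ = 52.05 in, Ȳ = 60.00 in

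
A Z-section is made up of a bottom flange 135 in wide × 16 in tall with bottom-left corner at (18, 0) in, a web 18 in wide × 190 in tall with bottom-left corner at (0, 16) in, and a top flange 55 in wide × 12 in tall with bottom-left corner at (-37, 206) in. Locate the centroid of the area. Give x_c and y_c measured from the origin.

Part | A | x̄ᵢ | ȳᵢ | A·x̄ᵢ | A·ȳᵢ
bottom flange | 2160.00 | 85.50 | 8.00 | 184680.00 | 17280.00
web | 3420.00 | 9.00 | 111.00 | 30780.00 | 379620.00
top flange | 660.00 | -9.50 | 212.00 | -6270.00 | 139920.00
Σ | 6240.00 |  |  | 209190.00 | 536820.00
x_c = 209190.00 / 6240.00 = 33.52 in
y_c = 536820.00 / 6240.00 = 86.03 in

x_c = 33.52 in, y_c = 86.03 in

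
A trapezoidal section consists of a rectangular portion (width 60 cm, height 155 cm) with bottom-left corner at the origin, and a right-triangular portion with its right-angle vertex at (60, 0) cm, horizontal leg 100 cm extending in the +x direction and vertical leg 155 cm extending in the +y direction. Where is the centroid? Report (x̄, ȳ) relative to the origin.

Part | A | x̄ᵢ | ȳᵢ | A·x̄ᵢ | A·ȳᵢ
rectangular portion | 9300.00 | 30.00 | 77.50 | 279000.00 | 720750.00
triangular portion | 7750.00 | 93.33 | 51.67 | 723333.33 | 400416.67
Σ | 17050.00 |  |  | 1002333.33 | 1121166.67
x̄ = 1002333.33 / 17050.00 = 58.79 cm
ȳ = 1121166.67 / 17050.00 = 65.76 cm

x̄ = 58.79 cm, ȳ = 65.76 cm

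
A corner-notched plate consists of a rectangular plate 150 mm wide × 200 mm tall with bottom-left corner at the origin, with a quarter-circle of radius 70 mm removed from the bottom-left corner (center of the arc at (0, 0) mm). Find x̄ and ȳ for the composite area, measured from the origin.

x̄ = 81.67 mm, ȳ = 110.34 mm

plate: A = 150 × 200 = 30000.00, centroid at (75.00, 100.00).
removed quarter-circle: A = −¼π·70² = -3848.45, centroid at (29.71, 29.71).
ΣA = 26151.55 mm²
ΣAx̄ = (30000.00)(75.00) + (-3848.45)(29.71) = 2135666.67 mm³
ΣAȳ = (30000.00)(100.00) + (-3848.45)(29.71) = 2885666.67 mm³
x̄ = 2135666.67 / 26151.55 = 81.67 mm
ȳ = 2885666.67 / 26151.55 = 110.34 mm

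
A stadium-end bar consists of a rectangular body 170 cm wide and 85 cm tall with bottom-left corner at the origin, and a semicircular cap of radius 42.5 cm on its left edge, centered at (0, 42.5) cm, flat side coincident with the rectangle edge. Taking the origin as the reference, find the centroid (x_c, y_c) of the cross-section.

x_c = 68.09 cm, y_c = 42.50 cm

rectangular body: A = 170 × 85 = 14450.00, centroid at (85.00, 42.50).
semicircular end: A = ½π·42.5² = 2837.25, centroid at (-18.04, 42.50).
ΣA = 17287.25 cm²
ΣAx_c = (14450.00)(85.00) + (2837.25)(-18.04) = 1177072.92 cm³
ΣAy_c = (14450.00)(42.50) + (2837.25)(42.50) = 734708.16 cm³
x_c = 1177072.92 / 17287.25 = 68.09 cm
y_c = 734708.16 / 17287.25 = 42.50 cm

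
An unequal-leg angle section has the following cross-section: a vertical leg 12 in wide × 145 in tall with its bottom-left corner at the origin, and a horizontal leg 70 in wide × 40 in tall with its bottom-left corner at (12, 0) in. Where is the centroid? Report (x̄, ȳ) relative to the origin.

vertical leg: A = 12 × 145 = 1740.00, centroid at (6.00, 72.50).
horizontal leg: A = 70 × 40 = 2800.00, centroid at (47.00, 20.00).
ΣA = 4540.00 in², ΣAx̄ = 142040.00 in³, ΣAȳ = 182150.00 in³.
x̄ = 142040.00/4540.00 = 31.29 in; ȳ = 182150.00/4540.00 = 40.12 in.

x̄ = 31.29 in, ȳ = 40.12 in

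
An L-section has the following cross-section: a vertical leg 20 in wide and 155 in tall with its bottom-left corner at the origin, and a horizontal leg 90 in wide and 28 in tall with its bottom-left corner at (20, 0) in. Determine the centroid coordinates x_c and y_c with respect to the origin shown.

x_c = 34.66 in, y_c = 49.03 in

vertical leg: A = 20 × 155 = 3100.00, centroid at (10.00, 77.50).
horizontal leg: A = 90 × 28 = 2520.00, centroid at (65.00, 14.00).
ΣA = 5620.00 in², ΣAx_c = 194800.00 in³, ΣAy_c = 275530.00 in³.
x_c = 194800.00/5620.00 = 34.66 in; y_c = 275530.00/5620.00 = 49.03 in.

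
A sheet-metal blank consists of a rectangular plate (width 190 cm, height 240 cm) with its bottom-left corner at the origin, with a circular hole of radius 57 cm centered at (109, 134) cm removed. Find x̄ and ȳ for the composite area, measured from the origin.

plate: A = 190 × 240 = 45600.00, centroid at (95.00, 120.00).
hole: A = −π·57² = -10207.03, centroid at (109.00, 134.00).
ΣA = 35392.97 cm², ΣAx̄ = 3219433.24 cm³, ΣAȳ = 4104257.37 cm³.
x̄ = 3219433.24/35392.97 = 90.96 cm; ȳ = 4104257.37/35392.97 = 115.96 cm.

x̄ = 90.96 cm, ȳ = 115.96 cm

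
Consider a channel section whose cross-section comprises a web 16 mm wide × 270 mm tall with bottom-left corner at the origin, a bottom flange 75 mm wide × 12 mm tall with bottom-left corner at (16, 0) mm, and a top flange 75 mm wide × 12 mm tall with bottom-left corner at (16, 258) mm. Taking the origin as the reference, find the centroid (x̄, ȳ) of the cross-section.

x̄ = 21.38 mm, ȳ = 135.00 mm

web: A = 16 × 270 = 4320.00, centroid at (8.00, 135.00).
bottom flange: A = 75 × 12 = 900.00, centroid at (53.50, 6.00).
top flange: A = 75 × 12 = 900.00, centroid at (53.50, 264.00).
ΣA = 6120.00 mm²
ΣAx̄ = (4320.00)(8.00) + (900.00)(53.50) + (900.00)(53.50) = 130860.00 mm³
ΣAȳ = (4320.00)(135.00) + (900.00)(6.00) + (900.00)(264.00) = 826200.00 mm³
x̄ = 130860.00 / 6120.00 = 21.38 mm
ȳ = 826200.00 / 6120.00 = 135.00 mm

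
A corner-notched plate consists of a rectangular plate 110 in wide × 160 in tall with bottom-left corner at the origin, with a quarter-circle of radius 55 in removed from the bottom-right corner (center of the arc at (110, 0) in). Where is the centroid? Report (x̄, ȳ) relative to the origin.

plate: A = 110 × 160 = 17600.00, centroid at (55.00, 80.00).
removed quarter-circle: A = −¼π·55² = -2375.83, centroid at (86.66, 23.34).
ΣA = 15224.17 in²
ΣAx̄ = (17600.00)(55.00) + (-2375.83)(86.66) = 762117.09 in³
ΣAȳ = (17600.00)(80.00) + (-2375.83)(23.34) = 1352541.67 in³
x̄ = 762117.09 / 15224.17 = 50.06 in
ȳ = 1352541.67 / 15224.17 = 88.84 in

x̄ = 50.06 in, ȳ = 88.84 in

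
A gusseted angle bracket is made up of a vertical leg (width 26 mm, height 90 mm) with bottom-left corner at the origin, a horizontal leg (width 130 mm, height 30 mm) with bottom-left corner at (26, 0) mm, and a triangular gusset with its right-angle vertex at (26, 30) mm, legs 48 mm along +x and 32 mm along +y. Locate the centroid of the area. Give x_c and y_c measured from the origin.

x_c = 59.59 mm, y_c = 27.83 mm

vertical leg: A = 26 × 90 = 2340.00, centroid at (13.00, 45.00).
horizontal leg: A = 130 × 30 = 3900.00, centroid at (91.00, 15.00).
gusset: A = ½·48·32 = 768.00, centroid at (42.00, 40.67).
ΣA = 7008.00 mm²
ΣAx_c = (2340.00)(13.00) + (3900.00)(91.00) + (768.00)(42.00) = 417576.00 mm³
ΣAy_c = (2340.00)(45.00) + (3900.00)(15.00) + (768.00)(40.67) = 195032.00 mm³
x_c = 417576.00 / 7008.00 = 59.59 mm
y_c = 195032.00 / 7008.00 = 27.83 mm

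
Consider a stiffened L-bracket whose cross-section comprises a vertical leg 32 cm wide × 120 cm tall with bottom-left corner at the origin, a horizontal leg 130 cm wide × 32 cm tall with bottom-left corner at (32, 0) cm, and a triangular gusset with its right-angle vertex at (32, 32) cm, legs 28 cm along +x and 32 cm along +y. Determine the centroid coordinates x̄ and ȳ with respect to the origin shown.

x̄ = 57.23 cm, ȳ = 37.41 cm

vertical leg: A = 32 × 120 = 3840.00, centroid at (16.00, 60.00).
horizontal leg: A = 130 × 32 = 4160.00, centroid at (97.00, 16.00).
gusset: A = ½·28·32 = 448.00, centroid at (41.33, 42.67).
ΣA = 8448.00 cm², ΣAx̄ = 483477.33 cm³, ΣAȳ = 316074.67 cm³.
x̄ = 483477.33/8448.00 = 57.23 cm; ȳ = 316074.67/8448.00 = 37.41 cm.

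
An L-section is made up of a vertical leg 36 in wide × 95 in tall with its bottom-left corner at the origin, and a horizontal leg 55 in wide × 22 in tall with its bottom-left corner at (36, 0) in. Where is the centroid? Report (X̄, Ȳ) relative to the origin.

vertical leg: A = 36 × 95 = 3420.00, centroid at (18.00, 47.50).
horizontal leg: A = 55 × 22 = 1210.00, centroid at (63.50, 11.00).
ΣA = 4630.00 in², ΣAX̄ = 138395.00 in³, ΣAȲ = 175760.00 in³.
X̄ = 138395.00/4630.00 = 29.89 in; Ȳ = 175760.00/4630.00 = 37.96 in.

X̄ = 29.89 in, Ȳ = 37.96 in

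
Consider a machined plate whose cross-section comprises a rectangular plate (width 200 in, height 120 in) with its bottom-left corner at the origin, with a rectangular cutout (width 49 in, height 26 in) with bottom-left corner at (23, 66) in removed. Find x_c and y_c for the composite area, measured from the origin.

plate: A = 200 × 120 = 24000.00, centroid at (100.00, 60.00).
hole: A = −(49 × 26) = -1274.00, centroid at (47.50, 79.00).
ΣA = 22726.00 in²
ΣAx_c = (24000.00)(100.00) + (-1274.00)(47.50) = 2339485.00 in³
ΣAy_c = (24000.00)(60.00) + (-1274.00)(79.00) = 1339354.00 in³
x_c = 2339485.00 / 22726.00 = 102.94 in
y_c = 1339354.00 / 22726.00 = 58.93 in

x_c = 102.94 in, y_c = 58.93 in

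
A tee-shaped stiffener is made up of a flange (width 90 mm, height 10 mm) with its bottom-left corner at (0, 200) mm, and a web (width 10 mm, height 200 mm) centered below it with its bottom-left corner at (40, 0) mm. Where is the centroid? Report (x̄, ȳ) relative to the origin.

web: A = 10 × 200 = 2000.00, centroid at (45.00, 100.00).
flange: A = 90 × 10 = 900.00, centroid at (45.00, 205.00).
ΣA = 2900.00 mm²
ΣAx̄ = (2000.00)(45.00) + (900.00)(45.00) = 130500.00 mm³
ΣAȳ = (2000.00)(100.00) + (900.00)(205.00) = 384500.00 mm³
x̄ = 130500.00 / 2900.00 = 45.00 mm
ȳ = 384500.00 / 2900.00 = 132.59 mm

x̄ = 45.00 mm, ȳ = 132.59 mm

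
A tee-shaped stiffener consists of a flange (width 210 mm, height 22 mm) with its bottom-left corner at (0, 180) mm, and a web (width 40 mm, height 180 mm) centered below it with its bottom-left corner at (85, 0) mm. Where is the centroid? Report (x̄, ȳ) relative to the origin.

x̄ = 105.00 mm, ȳ = 129.48 mm

Part | A | x̄ᵢ | ȳᵢ | A·x̄ᵢ | A·ȳᵢ
web | 7200.00 | 105.00 | 90.00 | 756000.00 | 648000.00
flange | 4620.00 | 105.00 | 191.00 | 485100.00 | 882420.00
Σ | 11820.00 |  |  | 1241100.00 | 1530420.00
x̄ = 1241100.00 / 11820.00 = 105.00 mm
ȳ = 1530420.00 / 11820.00 = 129.48 mm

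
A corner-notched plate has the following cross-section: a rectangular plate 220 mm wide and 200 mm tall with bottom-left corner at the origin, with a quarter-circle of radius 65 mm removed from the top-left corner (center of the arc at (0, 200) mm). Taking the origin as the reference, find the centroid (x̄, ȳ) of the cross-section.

x̄ = 116.72 mm, ȳ = 94.09 mm

plate: A = 220 × 200 = 44000.00, centroid at (110.00, 100.00).
removed quarter-circle: A = −¼π·65² = -3318.31, centroid at (27.59, 172.41).
ΣA = 40681.69 mm²
ΣAx̄ = (44000.00)(110.00) + (-3318.31)(27.59) = 4748458.33 mm³
ΣAȳ = (44000.00)(100.00) + (-3318.31)(172.41) = 3827880.22 mm³
x̄ = 4748458.33 / 40681.69 = 116.72 mm
ȳ = 3827880.22 / 40681.69 = 94.09 mm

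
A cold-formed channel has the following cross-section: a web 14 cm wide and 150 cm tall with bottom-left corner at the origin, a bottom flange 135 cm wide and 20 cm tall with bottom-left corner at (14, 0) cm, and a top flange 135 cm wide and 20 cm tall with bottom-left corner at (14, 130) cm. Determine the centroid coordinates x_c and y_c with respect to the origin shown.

x_c = 60.64 cm, y_c = 75.00 cm

web: A = 14 × 150 = 2100.00, centroid at (7.00, 75.00).
bottom flange: A = 135 × 20 = 2700.00, centroid at (81.50, 10.00).
top flange: A = 135 × 20 = 2700.00, centroid at (81.50, 140.00).
ΣA = 7500.00 cm²
ΣAx_c = (2100.00)(7.00) + (2700.00)(81.50) + (2700.00)(81.50) = 454800.00 cm³
ΣAy_c = (2100.00)(75.00) + (2700.00)(10.00) + (2700.00)(140.00) = 562500.00 cm³
x_c = 454800.00 / 7500.00 = 60.64 cm
y_c = 562500.00 / 7500.00 = 75.00 cm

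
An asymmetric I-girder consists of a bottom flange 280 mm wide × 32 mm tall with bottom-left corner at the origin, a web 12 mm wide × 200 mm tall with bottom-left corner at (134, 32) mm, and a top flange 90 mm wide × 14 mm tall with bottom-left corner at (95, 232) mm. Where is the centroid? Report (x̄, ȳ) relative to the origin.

x̄ = 140.00 mm, ȳ = 60.32 mm

bottom flange: A = 280 × 32 = 8960.00, centroid at (140.00, 16.00).
web: A = 12 × 200 = 2400.00, centroid at (140.00, 132.00).
top flange: A = 90 × 14 = 1260.00, centroid at (140.00, 239.00).
ΣA = 12620.00 mm², ΣAx̄ = 1766800.00 mm³, ΣAȳ = 761300.00 mm³.
x̄ = 1766800.00/12620.00 = 140.00 mm; ȳ = 761300.00/12620.00 = 60.32 mm.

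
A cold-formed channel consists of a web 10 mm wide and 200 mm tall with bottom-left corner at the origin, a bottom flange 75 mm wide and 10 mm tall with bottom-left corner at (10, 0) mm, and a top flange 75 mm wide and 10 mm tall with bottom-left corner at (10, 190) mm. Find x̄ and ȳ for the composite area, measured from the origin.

web: A = 10 × 200 = 2000.00, centroid at (5.00, 100.00).
bottom flange: A = 75 × 10 = 750.00, centroid at (47.50, 5.00).
top flange: A = 75 × 10 = 750.00, centroid at (47.50, 195.00).
ΣA = 3500.00 mm², ΣAx̄ = 81250.00 mm³, ΣAȳ = 350000.00 mm³.
x̄ = 81250.00/3500.00 = 23.21 mm; ȳ = 350000.00/3500.00 = 100.00 mm.

x̄ = 23.21 mm, ȳ = 100.00 mm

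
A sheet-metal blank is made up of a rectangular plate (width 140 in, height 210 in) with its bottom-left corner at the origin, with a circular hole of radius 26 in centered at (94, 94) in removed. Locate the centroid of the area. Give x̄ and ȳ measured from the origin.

x̄ = 68.13 in, ȳ = 105.86 in

Part | A | x̄ᵢ | ȳᵢ | A·x̄ᵢ | A·ȳᵢ
plate | 29400.00 | 70.00 | 105.00 | 2058000.00 | 3087000.00
hole | -2123.72 | 94.00 | 94.00 | -199629.36 | -199629.36
Σ | 27276.28 |  |  | 1858370.64 | 2887370.64
x̄ = 1858370.64 / 27276.28 = 68.13 in
ȳ = 2887370.64 / 27276.28 = 105.86 in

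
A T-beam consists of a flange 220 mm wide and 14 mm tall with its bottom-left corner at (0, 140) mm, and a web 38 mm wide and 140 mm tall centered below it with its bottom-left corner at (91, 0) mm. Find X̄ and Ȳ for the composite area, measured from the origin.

web: A = 38 × 140 = 5320.00, centroid at (110.00, 70.00).
flange: A = 220 × 14 = 3080.00, centroid at (110.00, 147.00).
ΣA = 8400.00 mm², ΣAX̄ = 924000.00 mm³, ΣAȲ = 825160.00 mm³.
X̄ = 924000.00/8400.00 = 110.00 mm; Ȳ = 825160.00/8400.00 = 98.23 mm.

X̄ = 110.00 mm, Ȳ = 98.23 mm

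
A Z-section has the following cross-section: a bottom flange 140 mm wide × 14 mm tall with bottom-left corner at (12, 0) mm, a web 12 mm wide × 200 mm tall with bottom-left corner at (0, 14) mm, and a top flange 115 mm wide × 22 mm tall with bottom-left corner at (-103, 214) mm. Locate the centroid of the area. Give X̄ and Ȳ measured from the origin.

X̄ = 8.71 mm, Ȳ = 124.32 mm

Part | A | x̄ᵢ | ȳᵢ | A·x̄ᵢ | A·ȳᵢ
bottom flange | 1960.00 | 82.00 | 7.00 | 160720.00 | 13720.00
web | 2400.00 | 6.00 | 114.00 | 14400.00 | 273600.00
top flange | 2530.00 | -45.50 | 225.00 | -115115.00 | 569250.00
Σ | 6890.00 |  |  | 60005.00 | 856570.00
X̄ = 60005.00 / 6890.00 = 8.71 mm
Ȳ = 856570.00 / 6890.00 = 124.32 mm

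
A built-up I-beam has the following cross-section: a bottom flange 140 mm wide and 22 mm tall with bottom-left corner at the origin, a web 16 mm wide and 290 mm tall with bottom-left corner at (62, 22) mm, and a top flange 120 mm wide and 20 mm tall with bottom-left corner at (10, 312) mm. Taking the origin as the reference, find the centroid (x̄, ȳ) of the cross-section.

x̄ = 70.00 mm, ȳ = 156.28 mm

bottom flange: A = 140 × 22 = 3080.00, centroid at (70.00, 11.00).
web: A = 16 × 290 = 4640.00, centroid at (70.00, 167.00).
top flange: A = 120 × 20 = 2400.00, centroid at (70.00, 322.00).
ΣA = 10120.00 mm²
ΣAx̄ = (3080.00)(70.00) + (4640.00)(70.00) + (2400.00)(70.00) = 708400.00 mm³
ΣAȳ = (3080.00)(11.00) + (4640.00)(167.00) + (2400.00)(322.00) = 1581560.00 mm³
x̄ = 708400.00 / 10120.00 = 70.00 mm
ȳ = 1581560.00 / 10120.00 = 156.28 mm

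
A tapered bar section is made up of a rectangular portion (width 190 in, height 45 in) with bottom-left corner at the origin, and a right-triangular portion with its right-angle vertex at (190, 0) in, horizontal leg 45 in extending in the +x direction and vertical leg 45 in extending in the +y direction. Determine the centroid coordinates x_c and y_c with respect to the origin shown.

Part | A | x̄ᵢ | ȳᵢ | A·x̄ᵢ | A·ȳᵢ
rectangular portion | 8550.00 | 95.00 | 22.50 | 812250.00 | 192375.00
triangular portion | 1012.50 | 205.00 | 15.00 | 207562.50 | 15187.50
Σ | 9562.50 |  |  | 1019812.50 | 207562.50
x_c = 1019812.50 / 9562.50 = 106.65 in
y_c = 207562.50 / 9562.50 = 21.71 in

x_c = 106.65 in, y_c = 21.71 in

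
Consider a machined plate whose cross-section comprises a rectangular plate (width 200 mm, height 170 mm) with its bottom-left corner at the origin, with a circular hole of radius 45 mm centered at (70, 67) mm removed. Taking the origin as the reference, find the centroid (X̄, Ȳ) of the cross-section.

plate: A = 200 × 170 = 34000.00, centroid at (100.00, 85.00).
hole: A = −π·45² = -6361.73, centroid at (70.00, 67.00).
ΣA = 27638.27 mm²
ΣAX̄ = (34000.00)(100.00) + (-6361.73)(70.00) = 2954679.24 mm³
ΣAȲ = (34000.00)(85.00) + (-6361.73)(67.00) = 2463764.42 mm³
X̄ = 2954679.24 / 27638.27 = 106.91 mm
Ȳ = 2463764.42 / 27638.27 = 89.14 mm

X̄ = 106.91 mm, Ȳ = 89.14 mm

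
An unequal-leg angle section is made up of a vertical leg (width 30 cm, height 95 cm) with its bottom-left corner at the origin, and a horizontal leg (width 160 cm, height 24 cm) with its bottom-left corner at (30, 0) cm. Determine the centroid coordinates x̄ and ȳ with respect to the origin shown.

vertical leg: A = 30 × 95 = 2850.00, centroid at (15.00, 47.50).
horizontal leg: A = 160 × 24 = 3840.00, centroid at (110.00, 12.00).
ΣA = 6690.00 cm², ΣAx̄ = 465150.00 cm³, ΣAȳ = 181455.00 cm³.
x̄ = 465150.00/6690.00 = 69.53 cm; ȳ = 181455.00/6690.00 = 27.12 cm.

x̄ = 69.53 cm, ȳ = 27.12 cm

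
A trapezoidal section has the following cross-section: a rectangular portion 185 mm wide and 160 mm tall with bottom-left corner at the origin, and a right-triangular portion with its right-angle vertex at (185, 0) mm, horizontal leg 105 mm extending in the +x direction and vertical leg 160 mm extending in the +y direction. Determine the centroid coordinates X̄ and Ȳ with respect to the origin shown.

X̄ = 120.68 mm, Ȳ = 74.11 mm

Part | A | x̄ᵢ | ȳᵢ | A·x̄ᵢ | A·ȳᵢ
rectangular portion | 29600.00 | 92.50 | 80.00 | 2738000.00 | 2368000.00
triangular portion | 8400.00 | 220.00 | 53.33 | 1848000.00 | 448000.00
Σ | 38000.00 |  |  | 4586000.00 | 2816000.00
X̄ = 4586000.00 / 38000.00 = 120.68 mm
Ȳ = 2816000.00 / 38000.00 = 74.11 mm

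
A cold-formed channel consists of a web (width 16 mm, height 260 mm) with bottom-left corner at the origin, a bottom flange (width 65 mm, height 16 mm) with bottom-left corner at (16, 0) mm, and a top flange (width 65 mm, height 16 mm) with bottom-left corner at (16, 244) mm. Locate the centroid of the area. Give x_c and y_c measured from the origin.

web: A = 16 × 260 = 4160.00, centroid at (8.00, 130.00).
bottom flange: A = 65 × 16 = 1040.00, centroid at (48.50, 8.00).
top flange: A = 65 × 16 = 1040.00, centroid at (48.50, 252.00).
ΣA = 6240.00 mm², ΣAx_c = 134160.00 mm³, ΣAy_c = 811200.00 mm³.
x_c = 134160.00/6240.00 = 21.50 mm; y_c = 811200.00/6240.00 = 130.00 mm.

x_c = 21.50 mm, y_c = 130.00 mm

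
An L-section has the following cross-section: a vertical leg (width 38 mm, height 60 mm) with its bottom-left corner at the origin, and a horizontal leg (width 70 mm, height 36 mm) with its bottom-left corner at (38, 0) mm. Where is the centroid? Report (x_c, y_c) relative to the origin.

Part | A | x̄ᵢ | ȳᵢ | A·x̄ᵢ | A·ȳᵢ
vertical leg | 2280.00 | 19.00 | 30.00 | 43320.00 | 68400.00
horizontal leg | 2520.00 | 73.00 | 18.00 | 183960.00 | 45360.00
Σ | 4800.00 |  |  | 227280.00 | 113760.00
x_c = 227280.00 / 4800.00 = 47.35 mm
y_c = 113760.00 / 4800.00 = 23.70 mm

x_c = 47.35 mm, y_c = 23.70 mm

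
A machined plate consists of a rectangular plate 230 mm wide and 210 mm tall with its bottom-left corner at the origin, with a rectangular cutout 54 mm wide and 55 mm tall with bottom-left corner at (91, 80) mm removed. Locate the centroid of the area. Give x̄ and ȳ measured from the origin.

x̄ = 114.80 mm, ȳ = 104.84 mm

Part | A | x̄ᵢ | ȳᵢ | A·x̄ᵢ | A·ȳᵢ
plate | 48300.00 | 115.00 | 105.00 | 5554500.00 | 5071500.00
hole | -2970.00 | 118.00 | 107.50 | -350460.00 | -319275.00
Σ | 45330.00 |  |  | 5204040.00 | 4752225.00
x̄ = 5204040.00 / 45330.00 = 114.80 mm
ȳ = 4752225.00 / 45330.00 = 104.84 mm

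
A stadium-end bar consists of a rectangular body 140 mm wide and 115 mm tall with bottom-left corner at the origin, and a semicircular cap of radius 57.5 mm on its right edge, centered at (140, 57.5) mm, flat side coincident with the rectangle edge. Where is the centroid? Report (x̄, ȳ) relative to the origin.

x̄ = 93.02 mm, ȳ = 57.50 mm

rectangular body: A = 140 × 115 = 16100.00, centroid at (70.00, 57.50).
semicircular end: A = ½π·57.5² = 5193.45, centroid at (164.40, 57.50).
ΣA = 21293.45 mm², ΣAx̄ = 1980821.93 mm³, ΣAȳ = 1224373.11 mm³.
x̄ = 1980821.93/21293.45 = 93.02 mm; ȳ = 1224373.11/21293.45 = 57.50 mm.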